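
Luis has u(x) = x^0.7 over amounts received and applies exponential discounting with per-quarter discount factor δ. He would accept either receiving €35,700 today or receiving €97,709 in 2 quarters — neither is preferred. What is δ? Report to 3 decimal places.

δ ≈ 0.703

Indifference means u(35700) = δ^2 · u(97709), so δ^2 = u(35700)/u(97709).
Since u(x) = x^0.7, δ^2 = (35700/97709)^0.7 = 0.36537^0.7 = 0.49421.
Hence δ = (0.49421)^(1/2) = 0.70300.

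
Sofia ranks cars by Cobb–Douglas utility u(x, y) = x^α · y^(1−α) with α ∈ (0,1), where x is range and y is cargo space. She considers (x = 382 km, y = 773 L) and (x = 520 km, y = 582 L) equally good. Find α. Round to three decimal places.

The Cobb–Douglas utilities coincide, so 382^α·773^(1−α) = 520^α·582^(1−α).
Taking logs: α·ln 382 + (1−α)·ln 773 = α·ln 520 + (1−α)·ln 582, i.e. α·-0.308408 = (1−α)·-0.283809.
So α/(1−α) = (-0.283809)/(-0.308408) = 0.920239, and α = 0.920239/1.920239 ≈ 0.479.

α ≈ 0.479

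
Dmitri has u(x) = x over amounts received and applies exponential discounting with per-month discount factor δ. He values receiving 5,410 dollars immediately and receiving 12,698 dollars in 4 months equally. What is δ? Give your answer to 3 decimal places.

Equating discounted utilities: u(5410) = δ^4·u(12698) ⇒ δ^4 = u(5410)/u(12698).
With u(x) = x: δ^4 = 5410/12698 = 0.42605.
Hence δ = (0.42605)^(1/4) = 0.80791.

δ ≈ 0.808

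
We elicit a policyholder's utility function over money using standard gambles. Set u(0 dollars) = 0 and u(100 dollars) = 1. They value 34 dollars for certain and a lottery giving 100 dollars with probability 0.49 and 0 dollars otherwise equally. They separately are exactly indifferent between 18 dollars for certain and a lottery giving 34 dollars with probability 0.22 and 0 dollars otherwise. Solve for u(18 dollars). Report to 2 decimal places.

The first gamble pins u(34 dollars): it must equal 0.49·1 + 0.51·0 = 0.49.
Then u(18 dollars) = 0.22·u(34 dollars) + 0.78·u(0 dollars) = 0.22·0.49 + 0.78·0.00 = 0.1078.

0.11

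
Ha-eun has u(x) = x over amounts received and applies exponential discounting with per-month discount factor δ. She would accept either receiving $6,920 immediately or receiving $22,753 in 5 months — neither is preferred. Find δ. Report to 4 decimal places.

Equating discounted utilities: u(6920) = δ^5·u(22753) ⇒ δ^5 = u(6920)/u(22753).
With u(x) = x: δ^5 = 6920/22753 = 0.30414.
So δ = 0.30414^(1/5) ≈ 0.7882.

δ ≈ 0.7882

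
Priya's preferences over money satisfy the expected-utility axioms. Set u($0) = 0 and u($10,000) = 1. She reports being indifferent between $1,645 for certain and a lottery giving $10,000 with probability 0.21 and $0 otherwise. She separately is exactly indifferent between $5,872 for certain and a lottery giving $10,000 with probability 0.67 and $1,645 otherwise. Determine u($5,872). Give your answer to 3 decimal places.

First, u($1,645) = 0.21·u($10,000) + 0.79·u($0) = 0.21.
The second indifference gives u($5,872) = 0.67·u($10,000) + 0.33·u($1,645) = 0.67·1.00 + 0.33·0.21 = 0.7393.

0.739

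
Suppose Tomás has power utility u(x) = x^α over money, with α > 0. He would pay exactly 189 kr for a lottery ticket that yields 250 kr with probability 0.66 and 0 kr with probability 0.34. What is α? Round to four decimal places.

α ≈ 1.4855

EU(lottery) = 0.66·250^α + 0.34·0 = 0.66·250^α.
Setting u(189) equal to that: 189^α = 0.66·250^α ⇒ (189/250)^α = 0.66.
Taking logs: α·ln(189/250) = ln(0.66), so α = -0.4155154 / -0.2797139 ≈ 1.4855.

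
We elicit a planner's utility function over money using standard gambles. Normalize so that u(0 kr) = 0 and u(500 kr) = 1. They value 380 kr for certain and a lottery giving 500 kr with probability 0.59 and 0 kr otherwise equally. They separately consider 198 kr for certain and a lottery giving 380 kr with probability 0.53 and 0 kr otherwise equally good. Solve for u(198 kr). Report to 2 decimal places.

0.31

First, u(380 kr) = 0.59·u(500 kr) + 0.41·u(0 kr) = 0.59.
Then u(198 kr) = 0.53·u(380 kr) + 0.47·u(0 kr) = 0.53·0.59 + 0.47·0.00 = 0.3127.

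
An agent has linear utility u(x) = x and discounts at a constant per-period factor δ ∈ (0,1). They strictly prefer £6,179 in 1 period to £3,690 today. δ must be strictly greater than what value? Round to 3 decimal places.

δ > 0.597

The preference means 3690 < δ·6179.
So δ > 3690/6179 = 0.59718.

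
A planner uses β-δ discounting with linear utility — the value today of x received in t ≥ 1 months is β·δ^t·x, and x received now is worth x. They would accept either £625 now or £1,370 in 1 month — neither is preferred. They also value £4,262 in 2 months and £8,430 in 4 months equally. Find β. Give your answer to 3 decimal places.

The second indifference involves only future payoffs, so β cancels: β·δ^2·4262 = β·δ^4·8430, giving δ^2 = 4262/8430 = 0.50558, so δ = 0.71104.
Substituting δ into 625 = β·δ·1370: β = 625/(974.122) ≈ 0.642.

β ≈ 0.642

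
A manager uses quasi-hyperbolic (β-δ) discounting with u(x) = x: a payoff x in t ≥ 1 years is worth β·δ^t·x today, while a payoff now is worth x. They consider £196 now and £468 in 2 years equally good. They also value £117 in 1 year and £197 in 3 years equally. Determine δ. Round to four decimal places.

δ ≈ 0.7707

From the later pair, β·δ^1·117 = β·δ^3·197; dividing through, δ^2 = 117/197 = 0.59391, so δ = 0.77065.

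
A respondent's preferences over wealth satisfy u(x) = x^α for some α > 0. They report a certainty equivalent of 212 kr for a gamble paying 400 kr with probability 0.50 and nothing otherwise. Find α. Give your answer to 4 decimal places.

EU(lottery) = 0.50·400^α + 0.50·0 = 0.50·400^α.
Equating: 212^α = 0.50·400^α, i.e. 0.5300^α = 0.50.
α = ln(0.50) / ln(212/400) = -0.6931472/-0.6348783 ≈ 1.0918.

α ≈ 1.0918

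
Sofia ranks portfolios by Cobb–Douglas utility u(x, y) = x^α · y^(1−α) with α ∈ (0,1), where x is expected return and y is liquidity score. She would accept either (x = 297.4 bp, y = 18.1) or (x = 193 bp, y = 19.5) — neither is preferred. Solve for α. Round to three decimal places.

Indifference: 297.4^α · 18.1^(1−α) = 193^α · 19.5^(1−α).
(297.4/193)^α = (19.5/18.1)^(1−α); take logs: α·ln(297.4/193) = (1−α)·ln(19.5/18.1), i.e. α·0.432388 = (1−α)·0.074503.
With A = 0.432388 and B = 0.074503: α·A = (1−α)·B, so α = B/(A+B) = 0.074503/0.506891 ≈ 0.147.

α ≈ 0.147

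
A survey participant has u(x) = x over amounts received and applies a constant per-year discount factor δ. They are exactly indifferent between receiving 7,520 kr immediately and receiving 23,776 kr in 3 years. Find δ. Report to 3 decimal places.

Indifference means u(7520) = δ^3 · u(23776), so δ^3 = u(7520)/u(23776).
With u(x) = x: δ^3 = 7520/23776 = 0.31629.
Hence δ = (0.31629)^(1/3) = 0.68133.

δ ≈ 0.681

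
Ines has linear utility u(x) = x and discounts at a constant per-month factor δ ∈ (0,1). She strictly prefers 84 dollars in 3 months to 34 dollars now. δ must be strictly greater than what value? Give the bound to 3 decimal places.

δ > 0.740

The preference means 34 < δ^3·84.
So δ^3 > 34/84 = 0.40476; taking the cube root of both positive sides preserves the inequality.
δ > (34/84)^(1/3) ≈ 0.740.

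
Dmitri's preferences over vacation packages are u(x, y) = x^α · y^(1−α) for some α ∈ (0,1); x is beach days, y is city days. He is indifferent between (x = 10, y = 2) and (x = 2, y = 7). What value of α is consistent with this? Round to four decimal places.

α ≈ 0.4377

The Cobb–Douglas utilities coincide, so 10^α·2^(1−α) = 2^α·7^(1−α).
Rearrange to (10/2)^α = (7/2)^(1−α) and take logs: α·1.6094379 = (1−α)·1.2527630.
So α/(1−α) = (1.2527630)/(1.6094379) = 0.7783854, and α = 0.7783854/1.7783854 ≈ 0.4377.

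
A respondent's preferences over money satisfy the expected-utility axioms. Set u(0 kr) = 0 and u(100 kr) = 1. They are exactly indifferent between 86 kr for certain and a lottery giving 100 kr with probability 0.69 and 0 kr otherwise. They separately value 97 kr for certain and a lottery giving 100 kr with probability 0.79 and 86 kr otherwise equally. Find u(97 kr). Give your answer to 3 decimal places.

0.935

First, u(86 kr) = 0.69·u(100 kr) + 0.31·u(0 kr) = 0.69.
Then u(97 kr) = 0.79·u(100 kr) + 0.21·u(86 kr) = 0.79·1.00 + 0.21·0.69 = 0.9349.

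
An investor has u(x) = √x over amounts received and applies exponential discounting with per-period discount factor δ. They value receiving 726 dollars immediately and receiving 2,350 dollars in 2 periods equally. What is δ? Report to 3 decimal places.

δ ≈ 0.746

Equating discounted utilities: u(726) = δ^2·u(2350) ⇒ δ^2 = u(726)/u(2350).
With u(x) = √x: δ^2 = √726/√2350 = √(726/2350) = 0.55582.
Taking the square root: δ = 0.55582^(1/2) ≈ 0.746.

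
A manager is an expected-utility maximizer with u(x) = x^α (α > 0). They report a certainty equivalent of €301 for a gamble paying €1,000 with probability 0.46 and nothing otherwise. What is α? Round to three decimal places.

α ≈ 0.647

The lottery's expected utility is 0.46·u(1000) + 0.54·u(0) = 0.46·1000^α (since u(0) = 0 for α > 0).
Indifference: 301^α = 0.46·1000^α, so (301/1000)^α = 0.46.
Taking logs: α·ln(301/1000) = ln(0.46), so α = -0.776529 / -1.200645 ≈ 0.647.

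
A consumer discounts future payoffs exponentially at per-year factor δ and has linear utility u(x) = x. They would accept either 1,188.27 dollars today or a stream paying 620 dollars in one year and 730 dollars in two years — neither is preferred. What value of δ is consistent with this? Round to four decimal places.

δ ≈ 0.9200

Equating present values: 1188.27 = 620δ + 730δ².
So 730δ² + 620δ − 1188.27 = 0.
The positive root is δ = [−620 + √(620² + 4·730·1188.27)] / (2·730) = (−620 + 1963.199)/1460 ≈ 0.9200.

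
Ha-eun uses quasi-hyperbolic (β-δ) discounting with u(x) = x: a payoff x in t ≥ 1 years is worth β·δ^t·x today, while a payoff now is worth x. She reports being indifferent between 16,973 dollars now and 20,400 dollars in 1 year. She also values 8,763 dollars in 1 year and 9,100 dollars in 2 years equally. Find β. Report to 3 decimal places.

β ≈ 0.864

From the later pair, β·δ^1·8763 = β·δ^2·9100; dividing through, δ = 8763/9100 = 0.96297.
Now use the now-vs-future pair: 16973 = β·δ·20400 gives β = 16973/(0.96297·20400) ≈ 0.864.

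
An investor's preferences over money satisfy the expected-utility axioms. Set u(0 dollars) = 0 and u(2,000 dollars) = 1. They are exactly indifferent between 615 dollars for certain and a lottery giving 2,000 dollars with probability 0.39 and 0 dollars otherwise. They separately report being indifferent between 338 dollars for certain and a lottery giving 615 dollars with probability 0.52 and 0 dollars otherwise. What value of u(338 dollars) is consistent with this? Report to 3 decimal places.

The first gamble pins u(615 dollars): it must equal 0.39·1 + 0.61·0 = 0.39.
The second indifference gives u(338 dollars) = 0.52·u(615 dollars) + 0.48·u(0 dollars) = 0.52·0.39 + 0.48·0.00 = 0.2028.

0.203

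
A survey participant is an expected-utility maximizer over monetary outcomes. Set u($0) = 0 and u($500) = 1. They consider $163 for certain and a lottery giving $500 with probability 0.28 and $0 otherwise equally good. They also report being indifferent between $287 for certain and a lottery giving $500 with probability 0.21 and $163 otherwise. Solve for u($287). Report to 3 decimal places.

From the first indifference, u($163) = 0.28·u($500) + 0.72·u($0) = 0.28·1 + 0.72·0 = 0.28.
Then u($287) = 0.21·u($500) + 0.79·u($163) = 0.21·1.00 + 0.79·0.28 = 0.4312.

0.431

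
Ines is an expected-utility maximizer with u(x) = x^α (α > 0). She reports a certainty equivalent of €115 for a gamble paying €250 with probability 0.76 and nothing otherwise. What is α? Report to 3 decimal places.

α ≈ 0.353

EU(lottery) = 0.76·250^α + 0.24·0 = 0.76·250^α.
Equating: 115^α = 0.76·250^α, i.e. 0.4600^α = 0.76.
Taking logs: α·ln(115/250) = ln(0.76), so α = -0.274437 / -0.776529 ≈ 0.353.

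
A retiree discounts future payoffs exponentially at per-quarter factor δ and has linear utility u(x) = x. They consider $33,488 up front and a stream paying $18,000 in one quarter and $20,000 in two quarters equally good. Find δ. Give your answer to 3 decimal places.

Equating present values: 33488 = 18000δ + 20000δ².
That is, 20000δ² + 18000δ − 33488 = 0, a quadratic in δ.
δ = (−18000 + √(18000² + 4·20000·33488)) / (2·20000) = (−18000 + √3003040000.00) / 40000 ≈ 0.920.

δ ≈ 0.920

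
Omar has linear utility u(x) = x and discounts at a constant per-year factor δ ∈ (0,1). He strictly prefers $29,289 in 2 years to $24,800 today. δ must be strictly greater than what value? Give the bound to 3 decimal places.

δ > 0.920

Comparing present values: 24800 < δ^2·29289.
So δ^2 > 24800/29289 = 0.84673; taking the square root of both positive sides preserves the inequality.
δ > (24800/29289)^(1/2) ≈ 0.920.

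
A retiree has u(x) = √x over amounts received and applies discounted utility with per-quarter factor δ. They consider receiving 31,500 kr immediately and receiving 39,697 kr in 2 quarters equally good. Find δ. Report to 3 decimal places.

Indifference means u(31500) = δ^2 · u(39697), so δ^2 = u(31500)/u(39697).
Since u(x) = √x, δ^2 = √(31500/39697) = 0.89079.
So δ = 0.89079^(1/2) ≈ 0.944.

δ ≈ 0.944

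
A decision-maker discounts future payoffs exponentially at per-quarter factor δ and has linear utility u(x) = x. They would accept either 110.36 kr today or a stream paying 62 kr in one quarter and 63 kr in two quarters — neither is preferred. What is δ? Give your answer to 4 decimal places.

δ ≈ 0.9200

Present value of the stream is 62·δ + 63·δ². Indifference gives 62δ + 63δ² = 110.36.
So 63δ² + 62δ − 110.36 = 0.
By the quadratic formula (taking the positive root), δ = (−62 + √31654.72) / 126 ≈ 0.9200.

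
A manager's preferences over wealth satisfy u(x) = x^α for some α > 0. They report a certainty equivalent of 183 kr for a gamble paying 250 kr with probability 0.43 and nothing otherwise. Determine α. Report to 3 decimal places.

α ≈ 2.705

Since u(0) = 0, the lottery's EU is 0.43·250^α.
Setting u(183) equal to that: 183^α = 0.43·250^α ⇒ (183/250)^α = 0.43.
Taking logs: α·ln(183/250) = ln(0.43), so α = -0.843970 / -0.311975 ≈ 2.705.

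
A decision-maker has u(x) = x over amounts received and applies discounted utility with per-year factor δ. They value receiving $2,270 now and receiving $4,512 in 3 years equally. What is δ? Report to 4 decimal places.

δ ≈ 0.7953

Indifference means u(2270) = δ^3 · u(4512), so δ^3 = u(2270)/u(4512).
With u(x) = x: δ^3 = 2270/4512 = 0.50310.
Taking the cube root: δ = 0.50310^(1/3) ≈ 0.7953.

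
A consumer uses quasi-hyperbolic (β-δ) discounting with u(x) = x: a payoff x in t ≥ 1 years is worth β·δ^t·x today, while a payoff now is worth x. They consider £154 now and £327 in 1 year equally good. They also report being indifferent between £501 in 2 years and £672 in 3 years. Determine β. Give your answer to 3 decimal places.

β ≈ 0.632

Both payoffs in the second observation are in the future, so β drops out: δ^2·501 = δ^3·672 ⇒ δ = 501/672 = 0.74554.
The first indifference: 154 = β·δ·327, so β = 154/(δ·327) = 154/(0.74554·327) ≈ 0.632.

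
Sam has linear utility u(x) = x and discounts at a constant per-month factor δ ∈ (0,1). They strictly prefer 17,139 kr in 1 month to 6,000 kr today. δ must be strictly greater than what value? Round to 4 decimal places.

Comparing present values: 6000 < δ·17139.
Dividing through by 17139 gives δ > 0.35008.

δ > 0.3501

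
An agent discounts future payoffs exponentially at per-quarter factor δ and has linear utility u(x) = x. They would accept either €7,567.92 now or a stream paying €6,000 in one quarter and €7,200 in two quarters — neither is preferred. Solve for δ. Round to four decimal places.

The stream is worth 6000δ + 7200δ² today, so 6000δ + 7200δ² = 7567.92.
That is, 7200δ² + 6000δ − 7567.92 = 0, a quadratic in δ.
The positive root is δ = [−6000 + √(6000² + 4·7200·7567.92)] / (2·7200) = (−6000 + 15936.000)/14400 ≈ 0.6900.

δ ≈ 0.6900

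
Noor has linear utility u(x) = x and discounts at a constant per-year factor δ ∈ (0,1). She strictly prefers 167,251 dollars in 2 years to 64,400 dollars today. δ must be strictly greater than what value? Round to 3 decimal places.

The preference means 64400 < δ^2·167251.
So δ^2 > 64400/167251 = 0.38505; taking the square root of both positive sides preserves the inequality.
δ > (64400/167251)^(1/2) ≈ 0.621.

δ > 0.621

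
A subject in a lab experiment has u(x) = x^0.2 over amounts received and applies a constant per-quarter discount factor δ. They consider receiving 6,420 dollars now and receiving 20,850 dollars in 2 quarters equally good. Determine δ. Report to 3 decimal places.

δ ≈ 0.889

The payoff in 2 quarters is discounted by δ^2, so u(6420) = δ^2·u(20850) and δ^2 = u(6420)/u(20850).
With u(x) = x^0.2: δ^2 = 6420^0.2/20850^0.2 = (6420/20850)^0.2 = 0.79011.
Hence δ = (0.79011)^(1/2) = 0.88888.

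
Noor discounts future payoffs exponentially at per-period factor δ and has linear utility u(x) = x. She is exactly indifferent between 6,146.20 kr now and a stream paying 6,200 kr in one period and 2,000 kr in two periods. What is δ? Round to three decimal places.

δ ≈ 0.790

Present value of the stream is 6200·δ + 2000·δ². Indifference gives 6200δ + 2000δ² = 6146.20.
Rearranged: 2000δ² + 6200δ − 6146.20 = 0.
By the quadratic formula (taking the positive root), δ = (−6200 + √87609600.00) / 4000 ≈ 0.790.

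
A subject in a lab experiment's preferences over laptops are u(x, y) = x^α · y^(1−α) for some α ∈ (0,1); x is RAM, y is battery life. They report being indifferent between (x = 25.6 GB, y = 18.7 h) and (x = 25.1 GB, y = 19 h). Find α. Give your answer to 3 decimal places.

α ≈ 0.447

Set the two utilities equal: 25.6^α·18.7^(1−α) = 25.1^α·19^(1−α).
Taking logs: α·ln 25.6 + (1−α)·ln 18.7 = α·ln 25.1 + (1−α)·ln 19, i.e. α·0.019725 = (1−α)·0.015915.
So α/(1−α) = (0.015915)/(0.019725) = 0.806844, and α = 0.806844/1.806844 ≈ 0.447.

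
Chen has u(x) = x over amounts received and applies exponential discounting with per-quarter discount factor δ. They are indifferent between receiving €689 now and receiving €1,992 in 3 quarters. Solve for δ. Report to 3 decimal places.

Indifference means u(689) = δ^3 · u(1992), so δ^3 = u(689)/u(1992).
With u(x) = x: δ^3 = 689/1992 = 0.34588.
Taking the cube root: δ = 0.34588^(1/3) ≈ 0.702.

δ ≈ 0.702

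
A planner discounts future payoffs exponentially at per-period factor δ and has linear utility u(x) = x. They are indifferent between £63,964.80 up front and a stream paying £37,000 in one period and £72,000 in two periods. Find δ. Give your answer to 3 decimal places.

Present value of the stream is 37000·δ + 72000·δ². Indifference gives 37000δ + 72000δ² = 63964.80.
Rearranged: 72000δ² + 37000δ − 63964.80 = 0.
The positive root is δ = [−37000 + √(37000² + 4·72000·63964.80)] / (2·72000) = (−37000 + 140680.000)/144000 ≈ 0.720.

δ ≈ 0.720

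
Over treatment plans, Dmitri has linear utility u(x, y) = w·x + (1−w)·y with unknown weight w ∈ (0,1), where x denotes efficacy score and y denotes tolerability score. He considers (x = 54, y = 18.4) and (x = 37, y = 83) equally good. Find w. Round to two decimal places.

w = 0.79

Equating utilities: w·54 + (1−w)·18.4 = w·37 + (1−w)·83.
Collecting terms: w·17 = (1−w)·64.6.
So w/(1−w) = 64.6/17 = 3.8000, giving w = 64.6/(17+64.6) = 0.79.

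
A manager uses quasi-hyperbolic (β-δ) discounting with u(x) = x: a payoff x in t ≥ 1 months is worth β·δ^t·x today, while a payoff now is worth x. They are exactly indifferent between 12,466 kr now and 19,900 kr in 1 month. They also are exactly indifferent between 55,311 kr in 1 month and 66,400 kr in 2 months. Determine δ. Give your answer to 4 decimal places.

Both payoffs in the second observation are in the future, so β drops out: δ^1·55311 = δ^2·66400 ⇒ δ = 55311/66400 = 0.83300.

δ ≈ 0.8330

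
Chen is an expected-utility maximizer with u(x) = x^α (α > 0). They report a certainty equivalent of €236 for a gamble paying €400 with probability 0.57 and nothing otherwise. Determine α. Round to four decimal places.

Since u(0) = 0, the lottery's EU is 0.57·400^α.
Equating: 236^α = 0.57·400^α, i.e. 0.5900^α = 0.57.
Taking logs: α·ln(236/400) = ln(0.57), so α = -0.5621189 / -0.5276327 ≈ 1.0654.

α ≈ 1.0654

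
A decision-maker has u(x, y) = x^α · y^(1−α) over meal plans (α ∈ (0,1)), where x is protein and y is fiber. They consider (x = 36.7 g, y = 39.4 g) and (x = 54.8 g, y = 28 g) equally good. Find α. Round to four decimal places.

α ≈ 0.4600

Set the two utilities equal: 36.7^α·39.4^(1−α) = 54.8^α·28^(1−α).
Rearrange to (36.7/54.8)^α = (28/39.4)^(1−α) and take logs: α·-0.4009134 = (1−α)·-0.3415613.
With A = -0.4009134 and B = -0.3415613: α·A = (1−α)·B, so α = B/(A+B) = -0.3415613/-0.7424747 ≈ 0.4600.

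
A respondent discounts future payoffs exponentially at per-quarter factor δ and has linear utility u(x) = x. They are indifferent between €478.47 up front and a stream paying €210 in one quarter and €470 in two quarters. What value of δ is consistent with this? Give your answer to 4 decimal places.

δ ≈ 0.8100

Equating present values: 478.47 = 210δ + 470δ².
That is, 470δ² + 210δ − 478.47 = 0, a quadratic in δ.
δ = (−210 + √(210² + 4·470·478.47)) / (2·470) = (−210 + √943623.60) / 940 ≈ 0.8100.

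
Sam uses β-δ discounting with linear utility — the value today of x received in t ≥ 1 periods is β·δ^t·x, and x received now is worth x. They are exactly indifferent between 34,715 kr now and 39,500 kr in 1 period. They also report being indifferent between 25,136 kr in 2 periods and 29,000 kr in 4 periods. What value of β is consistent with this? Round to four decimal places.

β ≈ 0.9440

From the later pair, β·δ^2·25136 = β·δ^4·29000; dividing through, δ^2 = 25136/29000 = 0.86676, so δ = 0.93100.
Now use the now-vs-future pair: 34715 = β·δ·39500 gives β = 34715/(0.93100·39500) ≈ 0.9440.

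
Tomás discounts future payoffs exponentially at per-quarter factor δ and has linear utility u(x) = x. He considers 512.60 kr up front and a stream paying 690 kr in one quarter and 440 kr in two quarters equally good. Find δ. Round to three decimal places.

Present value of the stream is 690·δ + 440·δ². Indifference gives 690δ + 440δ² = 512.60.
That is, 440δ² + 690δ − 512.60 = 0, a quadratic in δ.
By the quadratic formula (taking the positive root), δ = (−690 + √1378276.00) / 880 ≈ 0.550.

δ ≈ 0.550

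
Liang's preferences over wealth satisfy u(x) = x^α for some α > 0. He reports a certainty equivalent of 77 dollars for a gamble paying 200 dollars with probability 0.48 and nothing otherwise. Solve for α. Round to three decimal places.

Since u(0) = 0, the lottery's EU is 0.48·200^α.
Equating: 77^α = 0.48·200^α, i.e. 0.3850^α = 0.48.
Taking logs: α·ln(77/200) = ln(0.48), so α = -0.733969 / -0.954512 ≈ 0.769.

α ≈ 0.769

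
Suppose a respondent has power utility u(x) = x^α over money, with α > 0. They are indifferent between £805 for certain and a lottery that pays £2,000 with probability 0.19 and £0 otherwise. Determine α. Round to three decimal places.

α ≈ 1.825

The lottery's expected utility is 0.19·u(2000) + 0.81·u(0) = 0.19·2000^α (since u(0) = 0 for α > 0).
Setting u(805) equal to that: 805^α = 0.19·2000^α ⇒ (805/2000)^α = 0.19.
Take logs: α = ln 0.19 / ln(805/2000) ≈ 1.82486.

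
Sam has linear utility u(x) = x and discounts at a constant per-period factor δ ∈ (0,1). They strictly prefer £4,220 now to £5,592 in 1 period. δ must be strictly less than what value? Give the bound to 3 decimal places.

δ < 0.755

Comparing present values: 4220 > δ·5592.
Dividing through by 5592 gives δ < 0.75465.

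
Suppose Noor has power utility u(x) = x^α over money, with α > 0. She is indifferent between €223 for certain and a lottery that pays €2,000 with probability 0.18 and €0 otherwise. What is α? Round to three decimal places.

EU(lottery) = 0.18·2000^α + 0.82·0 = 0.18·2000^α.
Indifference: 223^α = 0.18·2000^α, so (223/2000)^α = 0.18.
α = ln(0.18) / ln(223/2000) = -1.714798/-2.193731 ≈ 0.782.

α ≈ 0.782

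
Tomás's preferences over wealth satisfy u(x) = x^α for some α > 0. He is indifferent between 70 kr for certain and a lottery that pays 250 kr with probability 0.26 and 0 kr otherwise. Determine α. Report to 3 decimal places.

EU(lottery) = 0.26·250^α + 0.74·0 = 0.26·250^α.
Setting u(70) equal to that: 70^α = 0.26·250^α ⇒ (70/250)^α = 0.26.
Taking logs: α·ln(70/250) = ln(0.26), so α = -1.347074 / -1.272966 ≈ 1.058.

α ≈ 1.058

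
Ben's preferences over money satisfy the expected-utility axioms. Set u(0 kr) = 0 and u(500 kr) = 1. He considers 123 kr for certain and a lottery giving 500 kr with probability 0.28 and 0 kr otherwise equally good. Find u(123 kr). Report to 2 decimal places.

By the standard-gamble method, u(123 kr) is just the indifference probability on the best outcome: 0.28.

0.28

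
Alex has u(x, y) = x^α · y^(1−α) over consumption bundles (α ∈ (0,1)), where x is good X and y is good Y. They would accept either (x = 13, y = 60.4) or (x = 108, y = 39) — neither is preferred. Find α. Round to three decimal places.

α ≈ 0.171

Set the two utilities equal: 13^α·60.4^(1−α) = 108^α·39^(1−α).
(13/108)^α = (39/60.4)^(1−α); take logs: α·ln(13/108) = (1−α)·ln(39/60.4), i.e. α·-2.117182 = (1−α)·-0.437427.
With A = -2.117182 and B = -0.437427: α·A = (1−α)·B, so α = B/(A+B) = -0.437427/-2.554609 ≈ 0.171.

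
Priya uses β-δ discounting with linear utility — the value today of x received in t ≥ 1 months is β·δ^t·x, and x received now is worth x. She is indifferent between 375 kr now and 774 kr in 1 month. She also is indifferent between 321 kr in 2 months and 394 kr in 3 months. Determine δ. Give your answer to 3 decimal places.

Both payoffs in the second observation are in the future, so β drops out: δ^2·321 = δ^3·394 ⇒ δ = 321/394 = 0.81472.

δ ≈ 0.815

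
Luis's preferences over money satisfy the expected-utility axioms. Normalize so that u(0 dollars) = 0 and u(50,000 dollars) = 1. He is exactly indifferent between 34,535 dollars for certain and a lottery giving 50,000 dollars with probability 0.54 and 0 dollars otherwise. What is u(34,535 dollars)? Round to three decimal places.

The indifference gives u(34,535 dollars) = 0.54·u(50,000 dollars) + 0.46·u(0 dollars) = 0.54·1 + 0.46·0 = 0.54.

0.540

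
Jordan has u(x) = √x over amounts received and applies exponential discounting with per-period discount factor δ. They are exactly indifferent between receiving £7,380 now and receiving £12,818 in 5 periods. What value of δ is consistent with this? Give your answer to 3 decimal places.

The payoff in 5 periods is discounted by δ^5, so u(7380) = δ^5·u(12818) and δ^5 = u(7380)/u(12818).
Since u(x) = √x, δ^5 = √(7380/12818) = 0.75878.
Taking the 5th root: δ = 0.75878^(1/5) ≈ 0.946.

δ ≈ 0.946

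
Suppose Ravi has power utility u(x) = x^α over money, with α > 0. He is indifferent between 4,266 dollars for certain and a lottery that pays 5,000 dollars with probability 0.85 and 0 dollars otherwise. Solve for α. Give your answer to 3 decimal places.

α ≈ 1.024

Since u(0) = 0, the lottery's EU is 0.85·5000^α.
Setting u(4266) equal to that: 4266^α = 0.85·5000^α ⇒ (4266/5000)^α = 0.85.
Take logs: α = ln 0.85 / ln(4266/5000) ≈ 1.02367.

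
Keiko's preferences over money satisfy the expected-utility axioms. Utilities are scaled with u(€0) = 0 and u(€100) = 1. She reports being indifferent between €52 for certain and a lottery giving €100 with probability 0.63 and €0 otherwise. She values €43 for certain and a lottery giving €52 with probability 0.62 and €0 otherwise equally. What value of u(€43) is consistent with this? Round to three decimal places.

0.391

From the first indifference, u(€52) = 0.63·u(€100) + 0.37·u(€0) = 0.63·1 + 0.37·0 = 0.63.
Then u(€43) = 0.62·u(€52) + 0.38·u(€0) = 0.62·0.63 + 0.38·0.00 = 0.3906.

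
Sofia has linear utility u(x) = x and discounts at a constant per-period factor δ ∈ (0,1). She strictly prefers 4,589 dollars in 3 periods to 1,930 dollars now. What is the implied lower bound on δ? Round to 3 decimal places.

The preference means 1930 < δ^3·4589.
Hence δ^3 > 1930/4589 = 0.42057, and x ↦ x^(1/3) is increasing on (0,∞).
δ > (1930/4589)^(1/3) ≈ 0.749.

δ > 0.749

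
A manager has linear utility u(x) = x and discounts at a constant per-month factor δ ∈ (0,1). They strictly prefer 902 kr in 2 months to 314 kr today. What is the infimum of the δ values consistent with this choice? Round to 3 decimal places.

δ > 0.590

Under u(x) = x this choice says 314 < δ^2·902.
Dividing by 902: δ^2 > 0.34812. Both sides are positive, so the square root keeps the direction.
δ > 0.34812^(1/2) = 0.590.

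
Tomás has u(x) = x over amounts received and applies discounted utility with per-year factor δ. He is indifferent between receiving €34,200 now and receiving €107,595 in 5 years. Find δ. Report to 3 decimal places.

δ ≈ 0.795

Equating discounted utilities: u(34200) = δ^5·u(107595) ⇒ δ^5 = u(34200)/u(107595).
With u(x) = x: δ^5 = 34200/107595 = 0.31786.
So δ = 0.31786^(1/5) ≈ 0.795.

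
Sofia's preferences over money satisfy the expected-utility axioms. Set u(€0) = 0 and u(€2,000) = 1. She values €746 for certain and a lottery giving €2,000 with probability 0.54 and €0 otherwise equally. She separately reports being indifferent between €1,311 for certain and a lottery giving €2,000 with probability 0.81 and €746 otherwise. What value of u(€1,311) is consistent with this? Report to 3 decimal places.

The first gamble pins u(€746): it must equal 0.54·1 + 0.46·0 = 0.54.
Chaining: u(€1,311) = 0.81·1.00 + 0.19·0.54 = 0.9126.

0.913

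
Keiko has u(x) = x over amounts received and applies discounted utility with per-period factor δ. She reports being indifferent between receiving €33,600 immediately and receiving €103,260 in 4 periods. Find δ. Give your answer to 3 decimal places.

δ ≈ 0.755

Equating discounted utilities: u(33600) = δ^4·u(103260) ⇒ δ^4 = u(33600)/u(103260).
With u(x) = x: δ^4 = 33600/103260 = 0.32539.
So δ = 0.32539^(1/4) ≈ 0.755.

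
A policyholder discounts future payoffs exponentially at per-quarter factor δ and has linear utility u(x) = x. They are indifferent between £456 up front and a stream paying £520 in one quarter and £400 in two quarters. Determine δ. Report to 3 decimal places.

The stream is worth 520δ + 400δ² today, so 520δ + 400δ² = 456.
So 400δ² + 520δ − 456 = 0.
The positive root is δ = [−520 + √(520² + 4·400·456)] / (2·400) = (−520 + 1000.000)/800 ≈ 0.600.

δ ≈ 0.600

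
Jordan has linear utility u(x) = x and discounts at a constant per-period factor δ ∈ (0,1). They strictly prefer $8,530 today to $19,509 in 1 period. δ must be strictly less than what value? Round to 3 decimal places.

The preference means 8530 > δ·19509.
Dividing through by 19509 gives δ < 0.43723.

δ < 0.437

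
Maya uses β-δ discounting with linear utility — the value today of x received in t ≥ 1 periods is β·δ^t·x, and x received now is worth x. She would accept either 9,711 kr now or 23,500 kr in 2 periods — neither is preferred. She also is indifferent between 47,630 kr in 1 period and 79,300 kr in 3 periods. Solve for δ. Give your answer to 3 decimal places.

The second indifference involves only future payoffs, so β cancels: β·δ^1·47630 = β·δ^3·79300, giving δ^2 = 47630/79300 = 0.60063, so δ = 0.77500.

δ ≈ 0.775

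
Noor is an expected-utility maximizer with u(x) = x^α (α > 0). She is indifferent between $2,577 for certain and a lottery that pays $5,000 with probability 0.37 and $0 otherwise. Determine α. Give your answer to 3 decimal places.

The lottery's expected utility is 0.37·u(5000) + 0.63·u(0) = 0.37·5000^α (since u(0) = 0 for α > 0).
Indifference: 2577^α = 0.37·5000^α, so (2577/5000)^α = 0.37.
Take logs: α = ln 0.37 / ln(2577/5000) ≈ 1.50005.

α ≈ 1.500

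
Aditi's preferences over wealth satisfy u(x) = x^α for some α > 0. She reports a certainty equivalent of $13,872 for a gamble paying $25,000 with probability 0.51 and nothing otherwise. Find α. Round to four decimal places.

The lottery's expected utility is 0.51·u(25000) + 0.49·u(0) = 0.51·25000^α (since u(0) = 0 for α > 0).
Setting u(13872) equal to that: 13872^α = 0.51·25000^α ⇒ (13872/25000)^α = 0.51.
Taking logs: α·ln(13872/25000) = ln(0.51), so α = -0.6733446 / -0.5890034 ≈ 1.1432.

α ≈ 1.1432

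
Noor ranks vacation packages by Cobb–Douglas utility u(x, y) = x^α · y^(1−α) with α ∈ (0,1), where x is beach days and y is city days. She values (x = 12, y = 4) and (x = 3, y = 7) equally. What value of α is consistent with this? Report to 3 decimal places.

Set the two utilities equal: 12^α·4^(1−α) = 3^α·7^(1−α).
Rearrange to (12/3)^α = (7/4)^(1−α) and take logs: α·1.386294 = (1−α)·0.559616.
Thus α·(1.945910) = 0.559616, so α = 0.559616/1.945910 ≈ 0.288.

α ≈ 0.288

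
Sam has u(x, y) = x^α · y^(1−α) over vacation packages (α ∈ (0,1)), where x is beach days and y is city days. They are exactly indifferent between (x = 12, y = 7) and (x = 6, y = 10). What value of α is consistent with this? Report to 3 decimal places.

α ≈ 0.340

Set the two utilities equal: 12^α·7^(1−α) = 6^α·10^(1−α).
Rearrange to (12/6)^α = (10/7)^(1−α) and take logs: α·0.693147 = (1−α)·0.356675.
So α/(1−α) = (0.356675)/(0.693147) = 0.514573, and α = 0.514573/1.514573 ≈ 0.340.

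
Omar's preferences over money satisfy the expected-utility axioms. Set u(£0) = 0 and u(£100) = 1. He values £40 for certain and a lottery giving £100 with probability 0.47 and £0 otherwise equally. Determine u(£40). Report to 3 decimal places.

u(£40) equals the lottery's expected utility: 0.47·1 + 0.53·0 = 0.47.

0.470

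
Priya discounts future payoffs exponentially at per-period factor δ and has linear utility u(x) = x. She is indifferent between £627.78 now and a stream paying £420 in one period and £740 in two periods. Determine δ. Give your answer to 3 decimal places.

Present value of the stream is 420·δ + 740·δ². Indifference gives 420δ + 740δ² = 627.78.
So 740δ² + 420δ − 627.78 = 0.
By the quadratic formula (taking the positive root), δ = (−420 + √2034628.80) / 1480 ≈ 0.680.

δ ≈ 0.680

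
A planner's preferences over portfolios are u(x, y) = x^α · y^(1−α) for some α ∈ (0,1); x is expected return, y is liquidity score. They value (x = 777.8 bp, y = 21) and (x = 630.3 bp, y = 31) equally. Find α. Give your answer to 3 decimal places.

Set the two utilities equal: 777.8^α·21^(1−α) = 630.3^α·31^(1−α).
Taking logs: α·ln 777.8 + (1−α)·ln 21 = α·ln 630.3 + (1−α)·ln 31, i.e. α·0.210274 = (1−α)·0.389465.
With A = 0.210274 and B = 0.389465: α·A = (1−α)·B, so α = B/(A+B) = 0.389465/0.599739 ≈ 0.649.

α ≈ 0.649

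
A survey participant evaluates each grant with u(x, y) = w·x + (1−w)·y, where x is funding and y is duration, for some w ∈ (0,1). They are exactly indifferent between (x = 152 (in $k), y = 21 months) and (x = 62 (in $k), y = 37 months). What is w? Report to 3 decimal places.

w = 0.151

u(152,21) = u(62,37) means w·152 + (1−w)·21 = w·62 + (1−w)·37.
w·(152−62) = (1−w)·(37−21), i.e. w·90 = (1−w)·16.
Hence w = 16/(90+16) = 16/106 = 0.151.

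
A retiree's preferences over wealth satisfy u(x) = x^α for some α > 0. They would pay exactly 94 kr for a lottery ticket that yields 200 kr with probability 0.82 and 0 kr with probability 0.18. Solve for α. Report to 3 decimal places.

Since u(0) = 0, the lottery's EU is 0.82·200^α.
Indifference: 94^α = 0.82·200^α, so (94/200)^α = 0.82.
Take logs: α = ln 0.82 / ln(94/200) ≈ 0.26284.

α ≈ 0.263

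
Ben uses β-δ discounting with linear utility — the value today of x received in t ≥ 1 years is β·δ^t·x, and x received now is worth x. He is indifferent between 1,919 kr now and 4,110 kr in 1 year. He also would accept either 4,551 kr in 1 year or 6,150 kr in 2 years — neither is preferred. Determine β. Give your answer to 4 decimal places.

β ≈ 0.6310

The second indifference involves only future payoffs, so β cancels: β·δ^1·4551 = β·δ^2·6150, giving δ = 4551/6150 = 0.74000.
Substituting δ into 1919 = β·δ·4110: β = 1919/(3041.400) ≈ 0.6310.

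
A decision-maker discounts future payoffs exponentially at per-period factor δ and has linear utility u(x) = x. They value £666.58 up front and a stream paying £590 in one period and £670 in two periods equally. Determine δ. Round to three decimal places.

The stream is worth 590δ + 670δ² today, so 590δ + 670δ² = 666.58.
That is, 670δ² + 590δ − 666.58 = 0, a quadratic in δ.
The positive root is δ = [−590 + √(590² + 4·670·666.58)] / (2·670) = (−590 + 1461.005)/1340 ≈ 0.650.

δ ≈ 0.650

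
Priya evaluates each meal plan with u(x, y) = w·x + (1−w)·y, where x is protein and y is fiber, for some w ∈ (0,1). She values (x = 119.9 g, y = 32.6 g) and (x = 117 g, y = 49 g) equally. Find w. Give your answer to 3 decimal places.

w = 0.850

Indifference: w·119.9 + (1−w)·32.6 = w·117 + (1−w)·49.
w·(119.9−117) = (1−w)·(49−32.6), i.e. w·2.9 = (1−w)·16.4.
So w/(1−w) = 16.4/2.9 = 5.6552, giving w = 16.4/(2.9+16.4) = 0.850.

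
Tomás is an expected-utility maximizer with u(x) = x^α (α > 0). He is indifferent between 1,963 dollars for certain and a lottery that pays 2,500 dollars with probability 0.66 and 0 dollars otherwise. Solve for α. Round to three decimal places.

Since u(0) = 0, the lottery's EU is 0.66·2500^α.
Indifference: 1963^α = 0.66·2500^α, so (1963/2500)^α = 0.66.
Taking logs: α·ln(1963/2500) = ln(0.66), so α = -0.415515 / -0.241817 ≈ 1.718.

α ≈ 1.718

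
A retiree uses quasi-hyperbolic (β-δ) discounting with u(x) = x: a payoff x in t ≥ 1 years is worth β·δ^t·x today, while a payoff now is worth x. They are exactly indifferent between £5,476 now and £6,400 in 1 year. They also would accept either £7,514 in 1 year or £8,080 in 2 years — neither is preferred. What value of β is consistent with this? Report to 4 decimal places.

β ≈ 0.9201

The second indifference involves only future payoffs, so β cancels: β·δ^1·7514 = β·δ^2·8080, giving δ = 7514/8080 = 0.92995.
Now use the now-vs-future pair: 5476 = β·δ·6400 gives β = 5476/(0.92995·6400) ≈ 0.9201.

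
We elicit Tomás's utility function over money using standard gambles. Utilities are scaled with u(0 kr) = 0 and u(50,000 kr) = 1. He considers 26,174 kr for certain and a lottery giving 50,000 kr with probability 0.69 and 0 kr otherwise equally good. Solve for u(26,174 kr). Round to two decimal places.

The indifference gives u(26,174 kr) = 0.69·u(50,000 kr) + 0.31·u(0 kr) = 0.69·1 + 0.31·0 = 0.69.

0.69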